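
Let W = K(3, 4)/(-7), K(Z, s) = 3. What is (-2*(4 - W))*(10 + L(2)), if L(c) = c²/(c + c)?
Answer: -682/7 ≈ -97.429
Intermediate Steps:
L(c) = c/2 (L(c) = c²/((2*c)) = (1/(2*c))*c² = c/2)
W = -3/7 (W = 3/(-7) = 3*(-⅐) = -3/7 ≈ -0.42857)
(-2*(4 - W))*(10 + L(2)) = (-2*(4 - 1*(-3/7)))*(10 + (½)*2) = (-2*(4 + 3/7))*(10 + 1) = -2*31/7*11 = -62/7*11 = -682/7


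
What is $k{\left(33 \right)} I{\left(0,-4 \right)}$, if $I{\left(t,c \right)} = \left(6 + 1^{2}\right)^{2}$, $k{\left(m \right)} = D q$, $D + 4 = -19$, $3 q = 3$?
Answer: $-1127$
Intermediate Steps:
$q = 1$ ($q = \frac{1}{3} \cdot 3 = 1$)
$D = -23$ ($D = -4 - 19 = -23$)
$k{\left(m \right)} = -23$ ($k{\left(m \right)} = \left(-23\right) 1 = -23$)
$I{\left(t,c \right)} = 49$ ($I{\left(t,c \right)} = \left(6 + 1\right)^{2} = 7^{2} = 49$)
$k{\left(33 \right)} I{\left(0,-4 \right)} = \left(-23\right) 49 = -1127$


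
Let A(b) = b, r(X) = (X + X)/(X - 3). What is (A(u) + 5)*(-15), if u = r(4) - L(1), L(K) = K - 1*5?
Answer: -255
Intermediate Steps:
L(K) = -5 + K (L(K) = K - 5 = -5 + K)
r(X) = 2*X/(-3 + X) (r(X) = (2*X)/(-3 + X) = 2*X/(-3 + X))
u = 12 (u = 2*4/(-3 + 4) - (-5 + 1) = 2*4/1 - 1*(-4) = 2*4*1 + 4 = 8 + 4 = 12)
(A(u) + 5)*(-15) = (12 + 5)*(-15) = 17*(-15) = -255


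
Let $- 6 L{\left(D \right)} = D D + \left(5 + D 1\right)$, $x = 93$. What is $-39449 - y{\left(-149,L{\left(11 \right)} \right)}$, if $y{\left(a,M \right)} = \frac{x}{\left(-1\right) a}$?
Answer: $- \frac{5877994}{149} \approx -39450.0$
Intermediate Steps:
$L{\left(D \right)} = - \frac{5}{6} - \frac{D}{6} - \frac{D^{2}}{6}$ ($L{\left(D \right)} = - \frac{D D + \left(5 + D 1\right)}{6} = - \frac{D^{2} + \left(5 + D\right)}{6} = - \frac{5 + D + D^{2}}{6} = - \frac{5}{6} - \frac{D}{6} - \frac{D^{2}}{6}$)
$y{\left(a,M \right)} = - \frac{93}{a}$ ($y{\left(a,M \right)} = \frac{93}{\left(-1\right) a} = 93 \left(- \frac{1}{a}\right) = - \frac{93}{a}$)
$-39449 - y{\left(-149,L{\left(11 \right)} \right)} = -39449 - - \frac{93}{-149} = -39449 - \left(-93\right) \left(- \frac{1}{149}\right) = -39449 - \frac{93}{149} = - \frac{5877994}{149}$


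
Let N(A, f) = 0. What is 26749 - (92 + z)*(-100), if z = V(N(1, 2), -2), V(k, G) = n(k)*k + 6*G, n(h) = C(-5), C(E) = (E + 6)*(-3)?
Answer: 34749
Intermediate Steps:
C(E) = -18 - 3*E (C(E) = (6 + E)*(-3) = -18 - 3*E)
n(h) = -3 (n(h) = -18 - 3*(-5) = -18 + 15 = -3)
V(k, G) = -3*k + 6*G
z = -12 (z = -3*0 + 6*(-2) = 0 - 12 = -12)
26749 - (92 + z)*(-100) = 26749 - (92 - 12)*(-100) = 26749 - 80*(-100) = 26749 - 1*(-8000) = 26749 + 8000 = 34749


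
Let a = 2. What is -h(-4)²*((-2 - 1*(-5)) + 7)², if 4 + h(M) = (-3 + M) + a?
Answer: -8100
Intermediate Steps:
h(M) = -5 + M (h(M) = -4 + ((-3 + M) + 2) = -4 + (-1 + M) = -5 + M)
-h(-4)²*((-2 - 1*(-5)) + 7)² = -(-5 - 4)²*((-2 - 1*(-5)) + 7)² = -(-9)²*((-2 + 5) + 7)² = -81*(3 + 7)² = -81*10² = -81*100 = -1*8100 = -8100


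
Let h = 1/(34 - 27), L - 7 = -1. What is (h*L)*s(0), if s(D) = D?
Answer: 0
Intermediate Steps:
L = 6 (L = 7 - 1 = 6)
h = 1/7 ≈ 0.14286
(h*L)*s(0) = ((1/7)*6)*0 = (6/7)*0 = 0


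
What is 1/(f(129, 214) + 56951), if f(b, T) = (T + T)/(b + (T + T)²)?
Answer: 183313/10439859091 ≈ 1.7559e-5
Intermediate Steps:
f(b, T) = 2*T/(b + 4*T²) (f(b, T) = (2*T)/(b + (2*T)²) = (2*T)/(b + 4*T²) = 2*T/(b + 4*T²))
1/(f(129, 214) + 56951) = 1/(2*214/(129 + 4*214²) + 56951) = 1/(2*214/(129 + 4*45796) + 56951) = 1/(2*214/(129 + 183184) + 56951) = 1/(2*214/183313 + 56951) = 1/(2*214*(1/183313) + 56951) = 1/(428/183313 + 56951) = 1/(10439859091/183313) = 183313/10439859091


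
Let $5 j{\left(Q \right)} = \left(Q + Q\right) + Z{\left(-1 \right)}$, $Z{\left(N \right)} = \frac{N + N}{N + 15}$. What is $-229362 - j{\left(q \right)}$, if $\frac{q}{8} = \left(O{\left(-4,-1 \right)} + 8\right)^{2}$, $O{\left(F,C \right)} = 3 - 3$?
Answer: $- \frac{8034837}{35} \approx -2.2957 \cdot 10^{5}$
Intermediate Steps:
$O{\left(F,C \right)} = 0$ ($O{\left(F,C \right)} = 3 - 3 = 0$)
$Z{\left(N \right)} = \frac{2 N}{15 + N}$
$q = 512$ ($q = 8 \left(0 + 8\right)^{2} = 8 \cdot 8^{2} = 8 \cdot 64 = 512$)
$j{\left(Q \right)} = - \frac{1}{35} + \frac{2 Q}{5}$ ($j{\left(Q \right)} = \frac{\left(Q + Q\right) + 2 \left(-1\right) \frac{1}{15 - 1}}{5} = \frac{2 Q + 2 \left(-1\right) \frac{1}{14}}{5} = \frac{2 Q - \frac{1}{7}}{5} = \frac{- \frac{1}{7} + 2 Q}{5} = - \frac{1}{35} + \frac{2 Q}{5}$)
$-229362 - j{\left(q \right)} = -229362 - \left(- \frac{1}{35} + \frac{2}{5} \cdot 512\right) = -229362 - \left(- \frac{1}{35} + \frac{1024}{5}\right) = -229362 - \frac{7167}{35} = - \frac{8034837}{35}$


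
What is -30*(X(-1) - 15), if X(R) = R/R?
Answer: 420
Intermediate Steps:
X(R) = 1
-30*(X(-1) - 15) = -30*(1 - 15) = -30*(-14) = 420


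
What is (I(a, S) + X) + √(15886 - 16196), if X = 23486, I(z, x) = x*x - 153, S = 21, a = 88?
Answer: 23774 + I*√310 ≈ 23774.0 + 17.607*I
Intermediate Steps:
I(z, x) = -153 + x² (I(z, x) = x² - 153 = -153 + x²)
(I(a, S) + X) + √(15886 - 16196) = ((-153 + 21²) + 23486) + √(15886 - 16196) = ((-153 + 441) + 23486) + √(-310) = (288 + 23486) + I*√310 = 23774 + I*√310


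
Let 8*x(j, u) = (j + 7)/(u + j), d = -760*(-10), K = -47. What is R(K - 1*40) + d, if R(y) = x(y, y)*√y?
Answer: 7600 + 5*I*√87/87 ≈ 7600.0 + 0.53606*I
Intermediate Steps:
d = 7600
x(j, u) = (7 + j)/(8*(j + u)) (x(j, u) = ((j + 7)/(u + j))/8 = ((7 + j)/(j + u))/8 = (7 + j)/(8*(j + u)))
R(y) = (7 + y)/(16*√y) (R(y) = ((7 + y)/(8*(y + y)))*√y = ((7 + y)/(8*((2*y))))*√y = ((1/(2*y))*(7 + y)/8)*√y = ((7 + y)/(16*y))*√y = (7 + y)/(16*√y))
R(K - 1*40) + d = (7 + (-47 - 1*40))/(16*√(-47 - 1*40)) + 7600 = (7 + (-47 - 40))/(16*√(-47 - 40)) + 7600 = (7 - 87)/(16*√(-87)) + 7600 = (1/16)*(-I*√87/87)*(-80) + 7600 = 5*I*√87/87 + 7600 = 7600 + 5*I*√87/87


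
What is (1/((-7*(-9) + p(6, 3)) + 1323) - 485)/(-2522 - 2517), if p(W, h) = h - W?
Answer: 670754/6968937 ≈ 0.096249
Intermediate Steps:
(1/((-7*(-9) + p(6, 3)) + 1323) - 485)/(-2522 - 2517) = (1/((-7*(-9) + (3 - 1*6)) + 1323) - 485)/(-2522 - 2517) = (1/((63 + (3 - 6)) + 1323) - 485)/(-5039) = (1/((63 - 3) + 1323) - 485)*(-1/5039) = (1/(60 + 1323) - 485)*(-1/5039) = (1/1383 - 485)*(-1/5039) = -670754/1383*(-1/5039) = 670754/6968937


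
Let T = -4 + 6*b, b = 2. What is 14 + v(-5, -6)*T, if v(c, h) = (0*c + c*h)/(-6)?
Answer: -26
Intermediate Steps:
T = 8 (T = -4 + 6*2 = -4 + 12 = 8)
v(c, h) = -c*h/6 (v(c, h) = (0 + c*h)*(-⅙) = (c*h)*(-⅙) = -c*h/6)
14 + v(-5, -6)*T = 14 - ⅙*(-5)*(-6)*8 = 14 - 5*8 = 14 - 40 = -26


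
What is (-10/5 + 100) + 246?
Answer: 344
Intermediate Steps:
(-10/5 + 100) + 246 = (-10*⅕ + 100) + 246 = (-2 + 100) + 246 = 98 + 246 = 344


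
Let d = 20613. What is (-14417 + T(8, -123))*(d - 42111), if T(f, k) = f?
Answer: 309764682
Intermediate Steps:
(-14417 + T(8, -123))*(d - 42111) = (-14417 + 8)*(20613 - 42111) = -14409*(-21498) = 309764682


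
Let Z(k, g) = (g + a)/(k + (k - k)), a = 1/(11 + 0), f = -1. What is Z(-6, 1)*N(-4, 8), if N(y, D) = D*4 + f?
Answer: -62/11 ≈ -5.6364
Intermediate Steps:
a = 1/11 ≈ 0.090909
N(y, D) = -1 + 4*D (N(y, D) = D*4 - 1 = 4*D - 1 = -1 + 4*D)
Z(k, g) = (1/11 + g)/k (Z(k, g) = (g + 1/11)/(k + (k - k)) = (1/11 + g)/(k + 0) = (1/11 + g)/k)
Z(-6, 1)*N(-4, 8) = ((1/11 + 1)/(-6))*(-1 + 4*8) = (-⅙*12/11)*(-1 + 32) = -2/11*31 = -62/11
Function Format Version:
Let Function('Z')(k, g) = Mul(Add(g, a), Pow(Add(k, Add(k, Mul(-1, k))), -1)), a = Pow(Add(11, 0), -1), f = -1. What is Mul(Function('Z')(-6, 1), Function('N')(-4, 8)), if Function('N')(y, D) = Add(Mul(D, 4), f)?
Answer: Rational(-62, 11) ≈ -5.6364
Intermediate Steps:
a = Rational(1, 11) (a = Pow(11, -1) = Rational(1, 11) ≈ 0.090909)
Function('N')(y, D) = Add(-1, Mul(4, D)) (Function('N')(y, D) = Add(Mul(D, 4), -1) = Add(Mul(4, D), -1) = Add(-1, Mul(4, D)))
Function('Z')(k, g) = Mul(Pow(k, -1), Add(Rational(1, 11), g)) (Function('Z')(k, g) = Mul(Add(g, Rational(1, 11)), Pow(Add(k, Add(k, Mul(-1, k))), -1)) = Mul(Add(Rational(1, 11), g), Pow(Add(k, 0), -1)) = Mul(Add(Rational(1, 11), g), Pow(k, -1)) = Mul(Pow(k, -1), Add(Rational(1, 11), g)))
Mul(Function('Z')(-6, 1), Function('N')(-4, 8)) = Mul(Mul(Pow(-6, -1), Add(Rational(1, 11), 1)), Add(-1, Mul(4, 8))) = Mul(Mul(Rational(-1, 6), Rational(12, 11)), Add(-1, 32)) = Mul(Rational(-2, 11), 31) = Rational(-62, 11)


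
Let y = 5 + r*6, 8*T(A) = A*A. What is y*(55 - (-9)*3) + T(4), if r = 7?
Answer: 3856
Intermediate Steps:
T(A) = A²/8 (T(A) = (A*A)/8 = A²/8)
y = 47 (y = 5 + 7*6 = 5 + 42 = 47)
y*(55 - (-9)*3) + T(4) = 47*(55 - (-9)*3) + (⅛)*4² = 47*(55 - 1*(-27)) + (⅛)*16 = 47*(55 + 27) + 2 = 47*82 + 2 = 3854 + 2 = 3856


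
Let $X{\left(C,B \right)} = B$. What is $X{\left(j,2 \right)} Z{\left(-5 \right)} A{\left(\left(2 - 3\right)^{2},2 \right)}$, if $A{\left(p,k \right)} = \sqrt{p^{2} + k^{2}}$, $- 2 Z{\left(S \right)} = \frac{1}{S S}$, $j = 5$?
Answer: $- \frac{\sqrt{5}}{25} \approx -0.089443$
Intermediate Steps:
$Z{\left(S \right)} = - \frac{1}{2 S^{2}}$ ($Z{\left(S \right)} = - \frac{1}{2 S S} = - \frac{1}{2 S^{2}}$)
$A{\left(p,k \right)} = \sqrt{k^{2} + p^{2}}$
$X{\left(j,2 \right)} Z{\left(-5 \right)} A{\left(\left(2 - 3\right)^{2},2 \right)} = 2 \left(- \frac{1}{2 \cdot 25}\right) \sqrt{2^{2} + \left(\left(2 - 3\right)^{2}\right)^{2}} = 2 \left(\left(- \frac{1}{2}\right) \frac{1}{25}\right) \sqrt{4 + \left(\left(-1\right)^{2}\right)^{2}} = 2 \left(- \frac{1}{50}\right) \sqrt{4 + 1^{2}} = - \frac{\sqrt{4 + 1}}{25} = - \frac{\sqrt{5}}{25}$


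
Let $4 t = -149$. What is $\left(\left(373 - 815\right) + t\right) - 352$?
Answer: $- \frac{3325}{4} \approx -831.25$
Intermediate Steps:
$t = - \frac{149}{4}$ ($t = \frac{1}{4} \left(-149\right) = - \frac{149}{4} \approx -37.25$)
$\left(\left(373 - 815\right) + t\right) - 352 = \left(\left(373 - 815\right) - \frac{149}{4}\right) - 352 = \left(-442 - \frac{149}{4}\right) - 352 = - \frac{1917}{4} - 352 = - \frac{3325}{4}$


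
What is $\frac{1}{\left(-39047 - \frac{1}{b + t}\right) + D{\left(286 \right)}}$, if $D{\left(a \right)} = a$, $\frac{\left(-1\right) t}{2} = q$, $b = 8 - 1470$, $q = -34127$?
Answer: $- \frac{66792}{2588924713} \approx -2.5799 \cdot 10^{-5}$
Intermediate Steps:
$b = -1462$ ($b = 8 - 1470 = -1462$)
$t = 68254$ ($t = \left(-2\right) \left(-34127\right) = 68254$)
$\frac{1}{\left(-39047 - \frac{1}{b + t}\right) + D{\left(286 \right)}} = \frac{1}{\left(-39047 - \frac{1}{-1462 + 68254}\right) + 286} = \frac{1}{\left(-39047 - \frac{1}{66792}\right) + 286} = \frac{1}{- \frac{2608027225}{66792} + 286} = \frac{1}{- \frac{2588924713}{66792}} = - \frac{66792}{2588924713}$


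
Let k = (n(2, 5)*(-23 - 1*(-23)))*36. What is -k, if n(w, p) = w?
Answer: 0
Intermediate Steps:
k = 0 (k = (2*(-23 - 1*(-23)))*36 = (2*(-23 + 23))*36 = (2*0)*36 = 0*36 = 0)
-k = -1*0 = 0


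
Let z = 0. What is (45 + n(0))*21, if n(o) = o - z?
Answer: 945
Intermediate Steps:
n(o) = o (n(o) = o - 1*0 = o + 0 = o)
(45 + n(0))*21 = (45 + 0)*21 = 45*21 = 945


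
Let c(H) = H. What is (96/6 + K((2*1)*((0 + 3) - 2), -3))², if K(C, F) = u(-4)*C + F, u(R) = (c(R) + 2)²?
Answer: 441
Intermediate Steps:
u(R) = (2 + R)² (u(R) = (R + 2)² = (2 + R)²)
K(C, F) = F + 4*C (K(C, F) = (2 - 4)²*C + F = (-2)²*C + F = 4*C + F = F + 4*C)
(96/6 + K((2*1)*((0 + 3) - 2), -3))² = (96/6 + (-3 + 4*((2*1)*((0 + 3) - 2))))² = (96*(⅙) + (-3 + 4*(2*(3 - 2))))² = (16 + (-3 + 4*(2*1)))² = (16 + (-3 + 4*2))² = (16 + (-3 + 8))² = (16 + 5)² = 21² = 441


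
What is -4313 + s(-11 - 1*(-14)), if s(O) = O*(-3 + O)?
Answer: -4313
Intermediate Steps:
-4313 + s(-11 - 1*(-14)) = -4313 + (-11 - 1*(-14))*(-3 + (-11 - 1*(-14))) = -4313 + (-11 + 14)*(-3 + (-11 + 14)) = -4313 + 3*(-3 + 3) = -4313 + 3*0 = -4313 + 0 = -4313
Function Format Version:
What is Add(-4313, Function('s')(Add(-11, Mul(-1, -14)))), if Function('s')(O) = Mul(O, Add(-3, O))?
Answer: -4313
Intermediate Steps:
Add(-4313, Function('s')(Add(-11, Mul(-1, -14)))) = Add(-4313, Mul(Add(-11, Mul(-1, -14)), Add(-3, Add(-11, Mul(-1, -14))))) = Add(-4313, Mul(Add(-11, 14), Add(-3, Add(-11, 14)))) = Add(-4313, Mul(3, Add(-3, 3))) = Add(-4313, Mul(3, 0)) = Add(-4313, 0) = -4313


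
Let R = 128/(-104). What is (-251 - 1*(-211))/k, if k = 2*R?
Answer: 65/4 ≈ 16.250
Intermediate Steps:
R = -16/13 (R = 128*(-1/104) = -16/13 ≈ -1.2308)
k = -32/13 (k = 2*(-16/13) = -32/13 ≈ -2.4615)
(-251 - 1*(-211))/k = (-251 - 1*(-211))/(-32/13) = (-251 + 211)*(-13/32) = -40*(-13/32) = 65/4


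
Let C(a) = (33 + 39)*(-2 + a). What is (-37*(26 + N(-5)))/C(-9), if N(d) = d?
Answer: 259/264 ≈ 0.98106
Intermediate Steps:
C(a) = -144 + 72*a (C(a) = 72*(-2 + a) = -144 + 72*a)
(-37*(26 + N(-5)))/C(-9) = (-37*(26 - 5))/(-144 + 72*(-9)) = (-37*21)/(-144 - 648) = -777/(-792) = -777*(-1/792) = 259/264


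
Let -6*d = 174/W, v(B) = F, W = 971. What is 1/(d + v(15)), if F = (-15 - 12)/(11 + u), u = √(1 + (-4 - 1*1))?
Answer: -70885913/176040665 - 25456707*I/352081330 ≈ -0.40267 - 0.072304*I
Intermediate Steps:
u = 2*I (u = √(1 + (-4 - 1)) = √(1 - 5) = √(-4) = 2*I ≈ 2.0*I)
F = -27*(11 - 2*I)/125 (F = (-15 - 12)/(11 + 2*I) = -27*(11 - 2*I)/125 ≈ -2.376 + 0.432*I)
v(B) = -297/125 + 54*I/125
d = -29/971 ≈ -0.029866
1/(d + v(15)) = 1/(-29/971 + (-297/125 + 54*I/125)) = 1/(-292012/121375 + 54*I/125) = 23571025*(-292012/121375 - 54*I/125)/140832532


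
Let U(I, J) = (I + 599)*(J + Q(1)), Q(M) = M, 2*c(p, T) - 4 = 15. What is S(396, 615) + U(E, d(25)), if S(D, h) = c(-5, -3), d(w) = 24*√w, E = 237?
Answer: 202331/2 ≈ 1.0117e+5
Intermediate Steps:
c(p, T) = 19/2 (c(p, T) = 2 + (½)*15 = 2 + 15/2 = 19/2)
S(D, h) = 19/2
U(I, J) = (1 + J)*(599 + I) (U(I, J) = (I + 599)*(J + 1) = (599 + I)*(1 + J) = (1 + J)*(599 + I))
S(396, 615) + U(E, d(25)) = 19/2 + (599 + 237 + 599*(24*√25) + 237*(24*√25)) = 19/2 + (599 + 237 + 599*(24*5) + 237*(24*5)) = 19/2 + (599 + 237 + 599*120 + 237*120) = 19/2 + (599 + 237 + 71880 + 28440) = 19/2 + 101156 = 202331/2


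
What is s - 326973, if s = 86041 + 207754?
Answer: -33178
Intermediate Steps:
s = 293795
s - 326973 = 293795 - 326973 = -33178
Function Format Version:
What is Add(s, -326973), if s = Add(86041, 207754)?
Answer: -33178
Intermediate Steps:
s = 293795
Add(s, -326973) = Add(293795, -326973) = -33178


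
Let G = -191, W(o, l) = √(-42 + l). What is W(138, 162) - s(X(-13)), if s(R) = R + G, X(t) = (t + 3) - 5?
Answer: 206 + 2*√30 ≈ 216.95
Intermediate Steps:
X(t) = -2 + t (X(t) = (3 + t) - 5 = -2 + t)
s(R) = -191 + R (s(R) = R - 191 = -191 + R)
W(138, 162) - s(X(-13)) = √(-42 + 162) - (-191 + (-2 - 13)) = √120 - (-191 - 15) = 2*√30 - 1*(-206) = 2*√30 + 206 = 206 + 2*√30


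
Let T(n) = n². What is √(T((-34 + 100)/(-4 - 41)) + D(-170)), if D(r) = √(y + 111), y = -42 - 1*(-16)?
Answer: √(484 + 225*√85)/15 ≈ 3.3720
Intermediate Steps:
y = -26 (y = -42 + 16 = -26)
D(r) = √85 (D(r) = √(-26 + 111) = √85)
√(T((-34 + 100)/(-4 - 41)) + D(-170)) = √(((-34 + 100)/(-4 - 41))² + √85) = √((66/(-45))² + √85) = √((66*(-1/45))² + √85) = √((-22/15)² + √85) = √(484/225 + √85)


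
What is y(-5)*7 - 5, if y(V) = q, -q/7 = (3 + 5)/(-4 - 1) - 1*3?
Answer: 1102/5 ≈ 220.40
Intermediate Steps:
q = 161/5 (q = -7*((3 + 5)/(-4 - 1) - 1*3) = -7*(8/(-5) - 3) = -7*(8*(-1/5) - 3) = -7*(-8/5 - 3) = -7*(-23/5) = 161/5 ≈ 32.200)
y(V) = 161/5
y(-5)*7 - 5 = (161/5)*7 - 5 = 1127/5 - 5 = 1102/5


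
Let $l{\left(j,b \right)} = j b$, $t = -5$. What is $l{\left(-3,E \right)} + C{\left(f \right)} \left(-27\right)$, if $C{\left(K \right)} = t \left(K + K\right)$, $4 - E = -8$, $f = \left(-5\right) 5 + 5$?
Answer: $-5436$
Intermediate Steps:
$f = -20$ ($f = -25 + 5 = -20$)
$E = 12$ ($E = 4 - -8 = 4 + 8 = 12$)
$C{\left(K \right)} = - 10 K$ ($C{\left(K \right)} = - 5 \left(K + K\right) = - 5 \cdot 2 K = - 10 K$)
$l{\left(j,b \right)} = b j$
$l{\left(-3,E \right)} + C{\left(f \right)} \left(-27\right) = 12 \left(-3\right) + \left(-10\right) \left(-20\right) \left(-27\right) = -36 + 200 \left(-27\right) = -36 - 5400 = -5436$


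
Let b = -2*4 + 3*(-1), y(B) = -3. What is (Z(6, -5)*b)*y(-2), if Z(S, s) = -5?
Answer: -165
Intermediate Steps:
b = -11 (b = -8 - 3 = -11)
(Z(6, -5)*b)*y(-2) = -5*(-11)*(-3) = 55*(-3) = -165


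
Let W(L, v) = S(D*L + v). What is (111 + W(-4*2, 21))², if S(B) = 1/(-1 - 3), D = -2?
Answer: 196249/16 ≈ 12266.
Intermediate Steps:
S(B) = -¼ (S(B) = 1/(-4) = -¼)
W(L, v) = -¼
(111 + W(-4*2, 21))² = (111 - ¼)² = (443/4)² = 196249/16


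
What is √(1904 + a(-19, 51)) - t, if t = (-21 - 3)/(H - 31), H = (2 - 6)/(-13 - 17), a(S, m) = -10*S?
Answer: -360/463 + √2094 ≈ 44.983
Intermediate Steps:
H = 2/15 (H = -4/(-30) = -4*(-1/30) = 2/15 ≈ 0.13333)
t = 360/463 (t = (-21 - 3)/(2/15 - 31) = -24/(-463/15) = -15/463*(-24) = 360/463 ≈ 0.77754)
√(1904 + a(-19, 51)) - t = √(1904 - 10*(-19)) - 1*360/463 = √(1904 + 190) - 360/463 = √2094 - 360/463 = -360/463 + √2094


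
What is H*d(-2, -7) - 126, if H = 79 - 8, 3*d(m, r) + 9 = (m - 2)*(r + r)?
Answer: 2959/3 ≈ 986.33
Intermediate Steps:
d(m, r) = -3 + 2*r*(-2 + m)/3 (d(m, r) = -3 + ((m - 2)*(r + r))/3 = -3 + ((-2 + m)*(2*r))/3 = -3 + (2*r*(-2 + m))/3 = -3 + 2*r*(-2 + m)/3)
H = 71
H*d(-2, -7) - 126 = 71*(-3 - 4/3*(-7) + (2/3)*(-2)*(-7)) - 126 = 71*(-3 + 28/3 + 28/3) - 126 = 71*(47/3) - 126 = 3337/3 - 126 = 2959/3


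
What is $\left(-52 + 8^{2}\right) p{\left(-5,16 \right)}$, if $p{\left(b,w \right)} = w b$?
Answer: $-960$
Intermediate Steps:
$p{\left(b,w \right)} = b w$
$\left(-52 + 8^{2}\right) p{\left(-5,16 \right)} = \left(-52 + 8^{2}\right) \left(\left(-5\right) 16\right) = \left(-52 + 64\right) \left(-80\right) = 12 \left(-80\right) = -960$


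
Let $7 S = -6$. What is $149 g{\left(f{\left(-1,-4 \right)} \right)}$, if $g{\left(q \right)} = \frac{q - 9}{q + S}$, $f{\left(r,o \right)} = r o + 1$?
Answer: $- \frac{4172}{29} \approx -143.86$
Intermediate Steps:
$f{\left(r,o \right)} = 1 + o r$ ($f{\left(r,o \right)} = o r + 1 = 1 + o r$)
$S = - \frac{6}{7}$ ($S = \frac{1}{7} \left(-6\right) = - \frac{6}{7} \approx -0.85714$)
$g{\left(q \right)} = \frac{-9 + q}{- \frac{6}{7} + q}$ ($g{\left(q \right)} = \frac{q - 9}{q - \frac{6}{7}} = \frac{-9 + q}{- \frac{6}{7} + q}$)
$149 g{\left(f{\left(-1,-4 \right)} \right)} = 149 \frac{7 \left(-9 + \left(1 - -4\right)\right)}{-6 + 7 \left(1 - -4\right)} = 149 \frac{7 \left(-9 + \left(1 + 4\right)\right)}{-6 + 7 \left(1 + 4\right)} = 149 \frac{7 \left(-9 + 5\right)}{-6 + 7 \cdot 5} = 149 \cdot 7 \frac{1}{-6 + 35} \left(-4\right) = 149 \cdot 7 \cdot \frac{1}{29} \left(-4\right) = 149 \left(- \frac{28}{29}\right) = - \frac{4172}{29}$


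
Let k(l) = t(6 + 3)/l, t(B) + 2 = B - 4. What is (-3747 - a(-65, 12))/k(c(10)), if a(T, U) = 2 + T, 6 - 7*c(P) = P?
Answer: 4912/7 ≈ 701.71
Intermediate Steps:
c(P) = 6/7 - P/7
t(B) = -6 + B (t(B) = -2 + (B - 4) = -2 + (-4 + B) = -6 + B)
k(l) = 3/l (k(l) = (-6 + (6 + 3))/l = (-6 + 9)/l = 3/l)
(-3747 - a(-65, 12))/k(c(10)) = (-3747 - (2 - 65))/((3/(6/7 - 1/7*10))) = (-3747 - 1*(-63))/((3/(6/7 - 10/7))) = (-3747 + 63)/((3/(-4/7))) = -3684/(3*(-7/4)) = -3684/(-21/4) = -3684*(-4/21) = 4912/7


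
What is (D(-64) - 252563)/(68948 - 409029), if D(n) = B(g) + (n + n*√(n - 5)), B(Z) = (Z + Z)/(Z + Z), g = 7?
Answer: 252626/340081 + 64*I*√69/340081 ≈ 0.74284 + 0.0015632*I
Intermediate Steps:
B(Z) = 1 (B(Z) = (2*Z)/((2*Z)) = (2*Z)*(1/(2*Z)) = 1)
D(n) = 1 + n + n*√(-5 + n) (D(n) = 1 + (n + n*√(n - 5)) = 1 + (n + n*√(-5 + n)) = 1 + n + n*√(-5 + n))
(D(-64) - 252563)/(68948 - 409029) = ((1 - 64 - 64*√(-5 - 64)) - 252563)/(68948 - 409029) = ((1 - 64 - 64*I*√69) - 252563)/(-340081) = ((1 - 64 - 64*I*√69) - 252563)*(-1/340081) = ((-63 - 64*I*√69) - 252563)*(-1/340081) = (-252626 - 64*I*√69)*(-1/340081) = 252626/340081 + 64*I*√69/340081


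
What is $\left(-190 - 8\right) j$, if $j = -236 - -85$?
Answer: $29898$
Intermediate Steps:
$j = -151$ ($j = -236 + 85 = -151$)
$\left(-190 - 8\right) j = \left(-190 - 8\right) \left(-151\right) = \left(-198\right) \left(-151\right) = 29898$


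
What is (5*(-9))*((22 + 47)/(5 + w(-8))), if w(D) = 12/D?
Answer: -6210/7 ≈ -887.14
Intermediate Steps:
(5*(-9))*((22 + 47)/(5 + w(-8))) = (5*(-9))*((22 + 47)/(5 + 12/(-8))) = -3105/(5 + 12*(-1/8)) = -3105/(5 - 3/2) = -3105/7/2 = -3105*2/7 = -45*138/7 = -6210/7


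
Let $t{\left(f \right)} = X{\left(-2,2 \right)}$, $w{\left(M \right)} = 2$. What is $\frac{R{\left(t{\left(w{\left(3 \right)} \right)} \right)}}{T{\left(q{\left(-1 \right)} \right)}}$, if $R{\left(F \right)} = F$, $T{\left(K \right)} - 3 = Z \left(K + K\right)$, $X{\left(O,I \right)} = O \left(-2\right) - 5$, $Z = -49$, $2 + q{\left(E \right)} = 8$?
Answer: $\frac{1}{585} \approx 0.0017094$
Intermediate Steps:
$q{\left(E \right)} = 6$ ($q{\left(E \right)} = -2 + 8 = 6$)
$X{\left(O,I \right)} = -5 - 2 O$ ($X{\left(O,I \right)} = - 2 O - 5 = -5 - 2 O$)
$T{\left(K \right)} = 3 - 98 K$ ($T{\left(K \right)} = 3 - 49 \left(K + K\right) = 3 - 49 \cdot 2 K = 3 - 98 K$)
$t{\left(f \right)} = -1$ ($t{\left(f \right)} = -5 - -4 = -5 + 4 = -1$)
$\frac{R{\left(t{\left(w{\left(3 \right)} \right)} \right)}}{T{\left(q{\left(-1 \right)} \right)}} = - \frac{1}{3 - 588} = - \frac{1}{-585} = \left(-1\right) \left(- \frac{1}{585}\right) = \frac{1}{585}$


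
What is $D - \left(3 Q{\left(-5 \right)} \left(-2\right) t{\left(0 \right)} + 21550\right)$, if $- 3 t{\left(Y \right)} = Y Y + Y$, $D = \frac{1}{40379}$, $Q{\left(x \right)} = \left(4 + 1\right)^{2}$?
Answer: $- \frac{870167449}{40379} \approx -21550.0$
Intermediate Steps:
$Q{\left(x \right)} = 25$ ($Q{\left(x \right)} = 5^{2} = 25$)
$D = \frac{1}{40379} \approx 2.4765 \cdot 10^{-5}$
$t{\left(Y \right)} = - \frac{Y}{3} - \frac{Y^{2}}{3}$ ($t{\left(Y \right)} = - \frac{Y Y + Y}{3} = - \frac{Y^{2} + Y}{3} = - \frac{Y + Y^{2}}{3} = - \frac{Y}{3} - \frac{Y^{2}}{3}$)
$D - \left(3 Q{\left(-5 \right)} \left(-2\right) t{\left(0 \right)} + 21550\right) = \frac{1}{40379} - \left(3 \cdot 25 \left(-2\right) \left(\left(- \frac{1}{3}\right) 0 \left(1 + 0\right)\right) + 21550\right) = \frac{1}{40379} - \left(75 \left(-2\right) \left(\left(- \frac{1}{3}\right) 0 \cdot 1\right) + 21550\right) = \frac{1}{40379} - \left(\left(-150\right) 0 + 21550\right) = \frac{1}{40379} - \left(0 + 21550\right) = \frac{1}{40379} - 21550 = - \frac{870167449}{40379}$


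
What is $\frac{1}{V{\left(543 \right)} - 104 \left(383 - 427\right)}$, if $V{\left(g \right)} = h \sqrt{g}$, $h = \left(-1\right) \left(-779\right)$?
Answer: $- \frac{4576}{308574887} + \frac{779 \sqrt{543}}{308574887} \approx 4.3998 \cdot 10^{-5}$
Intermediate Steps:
$h = 779$
$V{\left(g \right)} = 779 \sqrt{g}$
$\frac{1}{V{\left(543 \right)} - 104 \left(383 - 427\right)} = \frac{1}{779 \sqrt{543} - 104 \left(383 - 427\right)} = \frac{1}{779 \sqrt{543} - -4576} = \frac{1}{779 \sqrt{543} + 4576} = \frac{1}{4576 + 779 \sqrt{543}}$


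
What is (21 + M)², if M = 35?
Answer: 3136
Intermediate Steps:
(21 + M)² = (21 + 35)² = 56² = 3136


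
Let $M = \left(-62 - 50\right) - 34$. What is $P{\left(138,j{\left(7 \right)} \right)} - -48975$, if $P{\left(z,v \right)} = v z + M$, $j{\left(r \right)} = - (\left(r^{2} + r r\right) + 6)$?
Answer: $34477$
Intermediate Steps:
$M = -146$ ($M = -112 - 34 = -146$)
$j{\left(r \right)} = -6 - 2 r^{2}$ ($j{\left(r \right)} = - (\left(r^{2} + r^{2}\right) + 6) = - (2 r^{2} + 6) = - (6 + 2 r^{2}) = -6 - 2 r^{2}$)
$P{\left(z,v \right)} = -146 + v z$ ($P{\left(z,v \right)} = v z - 146 = -146 + v z$)
$P{\left(138,j{\left(7 \right)} \right)} - -48975 = \left(-146 + \left(-6 - 2 \cdot 7^{2}\right) 138\right) - -48975 = \left(-146 + \left(-6 - 98\right) 138\right) + 48975 = \left(-146 - 14352\right) + 48975 = -14498 + 48975 = 34477$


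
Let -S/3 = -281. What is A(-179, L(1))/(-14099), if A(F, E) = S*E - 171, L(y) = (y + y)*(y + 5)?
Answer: -9945/14099 ≈ -0.70537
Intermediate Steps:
S = 843 (S = -3*(-281) = 843)
L(y) = 2*y*(5 + y) (L(y) = (2*y)*(5 + y) = 2*y*(5 + y))
A(F, E) = -171 + 843*E (A(F, E) = 843*E - 171 = -171 + 843*E)
A(-179, L(1))/(-14099) = (-171 + 843*(2*1*(5 + 1)))/(-14099) = (-171 + 843*(2*1*6))*(-1/14099) = (-171 + 843*12)*(-1/14099) = (-171 + 10116)*(-1/14099) = 9945*(-1/14099) = -9945/14099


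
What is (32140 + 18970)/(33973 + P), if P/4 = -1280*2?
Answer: 51110/23733 ≈ 2.1535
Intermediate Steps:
P = -10240 (P = 4*(-1280*2) = 4*(-2560) = -10240)
(32140 + 18970)/(33973 + P) = (32140 + 18970)/(33973 - 10240) = 51110/23733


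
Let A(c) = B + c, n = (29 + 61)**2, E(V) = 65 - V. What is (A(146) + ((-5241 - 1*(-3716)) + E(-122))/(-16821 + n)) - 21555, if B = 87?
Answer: -61982608/2907 ≈ -21322.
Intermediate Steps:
n = 8100 (n = 90**2 = 8100)
A(c) = 87 + c
(A(146) + ((-5241 - 1*(-3716)) + E(-122))/(-16821 + n)) - 21555 = ((87 + 146) + ((-5241 - 1*(-3716)) + (65 - 1*(-122)))/(-16821 + 8100)) - 21555 = (233 + ((-5241 + 3716) + (65 + 122))/(-8721)) - 21555 = (233 + (-1525 + 187)*(-1/8721)) - 21555 = (233 - 1338*(-1/8721)) - 21555 = (233 + 446/2907) - 21555 = 677777/2907 - 21555 = -61982608/2907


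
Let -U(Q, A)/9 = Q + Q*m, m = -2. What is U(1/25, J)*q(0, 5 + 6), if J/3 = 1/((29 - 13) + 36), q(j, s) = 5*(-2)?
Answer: -18/5 ≈ -3.6000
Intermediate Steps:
q(j, s) = -10
J = 3/52 (J = 3/((29 - 13) + 36) = 3/(16 + 36) = 3/52 ≈ 0.057692)
U(Q, A) = 9*Q (U(Q, A) = -9*(Q + Q*(-2)) = -9*(Q - 2*Q) = -(-9)*Q = 9*Q)
U(1/25, J)*q(0, 5 + 6) = (9/25)*(-10) = -18/5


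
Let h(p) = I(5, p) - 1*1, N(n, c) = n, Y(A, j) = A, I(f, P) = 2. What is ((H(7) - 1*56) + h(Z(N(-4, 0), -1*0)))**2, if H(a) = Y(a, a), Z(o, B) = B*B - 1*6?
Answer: 2304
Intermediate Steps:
Z(o, B) = -6 + B**2 (Z(o, B) = B**2 - 6 = -6 + B**2)
H(a) = a
h(p) = 1 (h(p) = 2 - 1*1 = 2 - 1 = 1)
((H(7) - 1*56) + h(Z(N(-4, 0), -1*0)))**2 = ((7 - 1*56) + 1)**2 = ((7 - 56) + 1)**2 = (-49 + 1)**2 = (-48)**2 = 2304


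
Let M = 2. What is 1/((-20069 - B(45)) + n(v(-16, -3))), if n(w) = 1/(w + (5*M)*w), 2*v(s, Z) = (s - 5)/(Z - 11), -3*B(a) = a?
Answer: -33/661778 ≈ -4.9866e-5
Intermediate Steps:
B(a) = -a/3
v(s, Z) = (-5 + s)/(2*(-11 + Z)) (v(s, Z) = ((s - 5)/(Z - 11))/2 = ((-5 + s)/(-11 + Z))/2 = (-5 + s)/(2*(-11 + Z)))
n(w) = 1/(11*w) (n(w) = 1/(w + (5*2)*w) = 1/(w + 10*w) = 1/(11*w))
1/((-20069 - B(45)) + n(v(-16, -3))) = 1/((-20069 - (-1)*45/3) + 1/(11*(((-5 - 16)/(2*(-11 - 3)))))) = 1/((-20069 - 1*(-15)) + 1/(11*(((1/2)*(-21)/(-14))))) = 1/((-20069 + 15) + 1/(11*(((1/2)*(-1/14)*(-21))))) = 1/(-20054 + 1/(11*(3/4))) = 1/(-20054 + (1/11)*(4/3)) = 1/(-20054 + 4/33) = 1/(-661778/33) = -33/661778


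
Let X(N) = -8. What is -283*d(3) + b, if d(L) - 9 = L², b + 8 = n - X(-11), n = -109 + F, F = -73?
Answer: -5276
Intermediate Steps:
n = -182 (n = -109 - 73 = -182)
b = -182 (b = -8 + (-182 - 1*(-8)) = -8 + (-182 + 8) = -8 - 174 = -182)
d(L) = 9 + L²
-283*d(3) + b = -283*(9 + 3²) - 182 = -283*(9 + 9) - 182 = -283*18 - 182 = -5094 - 182 = -5276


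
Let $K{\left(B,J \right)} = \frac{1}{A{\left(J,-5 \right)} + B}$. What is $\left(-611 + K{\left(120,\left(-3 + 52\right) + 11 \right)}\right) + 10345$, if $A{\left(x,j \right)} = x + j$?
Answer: $\frac{1703451}{175} \approx 9734.0$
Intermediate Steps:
$A{\left(x,j \right)} = j + x$
$K{\left(B,J \right)} = \frac{1}{-5 + B + J}$ ($K{\left(B,J \right)} = \frac{1}{\left(-5 + J\right) + B} = \frac{1}{-5 + B + J}$)
$\left(-611 + K{\left(120,\left(-3 + 52\right) + 11 \right)}\right) + 10345 = \left(-611 + \frac{1}{-5 + 120 + \left(\left(-3 + 52\right) + 11\right)}\right) + 10345 = \left(-611 + \frac{1}{-5 + 120 + \left(49 + 11\right)}\right) + 10345 = \left(-611 + \frac{1}{-5 + 120 + 60}\right) + 10345 = \left(-611 + \frac{1}{175}\right) + 10345 = - \frac{106924}{175} + 10345 = \frac{1703451}{175}$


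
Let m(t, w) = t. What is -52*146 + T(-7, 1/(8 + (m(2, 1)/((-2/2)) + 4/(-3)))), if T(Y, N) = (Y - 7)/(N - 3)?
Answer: -295892/39 ≈ -7587.0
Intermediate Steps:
T(Y, N) = (-7 + Y)/(-3 + N)
-52*146 + T(-7, 1/(8 + (m(2, 1)/((-2/2)) + 4/(-3)))) = -52*146 + (-7 - 7)/(-3 + 1/(8 + (2/((-2/2)) + 4/(-3)))) = -7592 - 14/(-3 + 1/(8 + (2/((-2*½)) + 4*(-⅓)))) = -7592 - 14/(-3 + 1/(8 + (2/(-1) - 4/3))) = -7592 - 14/(-3 + 1/(8 + (2*(-1) - 4/3))) = -7592 - 14/(-3 + 1/(8 + (-2 - 4/3))) = -7592 - 14/(-3 + 1/(8 - 10/3)) = -7592 - 14/(-3 + 1/(14/3)) = -7592 - 14/(-3 + 3/14) = -7592 - 14/(-39/14) = -7592 - 14/39*(-14) = -7592 + 196/39 = -295892/39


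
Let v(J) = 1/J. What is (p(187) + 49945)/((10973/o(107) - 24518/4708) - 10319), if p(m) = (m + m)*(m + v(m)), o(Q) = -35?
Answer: -9877325150/876441917 ≈ -11.270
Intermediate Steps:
v(J) = 1/J
p(m) = 2*m*(m + 1/m) (p(m) = (m + m)*(m + 1/m) = (2*m)*(m + 1/m) = 2*m*(m + 1/m))
(p(187) + 49945)/((10973/o(107) - 24518/4708) - 10319) = ((2 + 2*187²) + 49945)/((10973/(-35) - 24518/4708) - 10319) = ((2 + 2*34969) + 49945)/((10973*(-1/35) - 24518*1/4708) - 10319) = ((2 + 69938) + 49945)/((-10973/35 - 12259/2354) - 10319) = (69940 + 49945)/(-26259507/82390 - 10319) = 119885/(-876441917/82390) = 119885*(-82390/876441917) = -9877325150/876441917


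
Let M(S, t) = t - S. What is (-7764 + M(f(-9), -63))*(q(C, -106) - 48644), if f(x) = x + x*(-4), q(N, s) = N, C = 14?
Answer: 381940020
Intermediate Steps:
f(x) = -3*x (f(x) = x - 4*x = -3*x)
(-7764 + M(f(-9), -63))*(q(C, -106) - 48644) = (-7764 + (-63 - (-3)*(-9)))*(14 - 48644) = (-7764 + (-63 - 1*27))*(-48630) = (-7764 + (-63 - 27))*(-48630) = (-7764 - 90)*(-48630) = -7854*(-48630) = 381940020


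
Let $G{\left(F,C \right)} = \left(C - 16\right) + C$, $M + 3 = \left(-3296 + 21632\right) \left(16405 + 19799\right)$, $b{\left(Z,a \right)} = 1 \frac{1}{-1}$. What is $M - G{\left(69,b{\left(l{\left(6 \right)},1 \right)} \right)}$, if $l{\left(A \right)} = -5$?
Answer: $663836559$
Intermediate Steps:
$b{\left(Z,a \right)} = -1$ ($b{\left(Z,a \right)} = 1 \left(-1\right) = -1$)
$M = 663836541$ ($M = -3 + \left(-3296 + 21632\right) \left(16405 + 19799\right) = -3 + 18336 \cdot 36204 = -3 + 663836544 = 663836541$)
$G{\left(F,C \right)} = -16 + 2 C$ ($G{\left(F,C \right)} = \left(-16 + C\right) + C = -16 + 2 C$)
$M - G{\left(69,b{\left(l{\left(6 \right)},1 \right)} \right)} = 663836541 - \left(-16 + 2 \left(-1\right)\right) = 663836541 - \left(-16 - 2\right) = 663836541 - -18 = 663836541 + 18 = 663836559$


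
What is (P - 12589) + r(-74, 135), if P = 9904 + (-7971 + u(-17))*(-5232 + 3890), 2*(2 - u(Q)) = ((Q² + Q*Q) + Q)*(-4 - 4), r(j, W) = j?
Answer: 7680191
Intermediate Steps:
u(Q) = 2 + 4*Q + 8*Q² (u(Q) = 2 - ((Q² + Q*Q) + Q)*(-4 - 4)/2 = 2 - ((Q² + Q²) + Q)*(-8)/2 = 2 - (2*Q² + Q)*(-8)/2 = 2 - (Q + 2*Q²)*(-8)/2 = 2 - (-16*Q² - 8*Q)/2 = 2 + (4*Q + 8*Q²) = 2 + 4*Q + 8*Q²)
P = 7692854 (P = 9904 + (-7971 + (2 + 4*(-17) + 8*(-17)²))*(-5232 + 3890) = 9904 + (-7971 + (2 - 68 + 8*289))*(-1342) = 9904 + (-7971 + (2 - 68 + 2312))*(-1342) = 9904 + (-7971 + 2246)*(-1342) = 9904 - 5725*(-1342) = 9904 + 7682950 = 7692854)
(P - 12589) + r(-74, 135) = (7692854 - 12589) - 74 = 7680265 - 74 = 7680191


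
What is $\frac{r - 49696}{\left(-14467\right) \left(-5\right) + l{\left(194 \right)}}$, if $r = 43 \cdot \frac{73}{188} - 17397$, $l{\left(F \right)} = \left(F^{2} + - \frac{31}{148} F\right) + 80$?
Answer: $- \frac{466582765}{765232098} \approx -0.60973$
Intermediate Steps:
$l{\left(F \right)} = 80 + F^{2} - \frac{31 F}{148}$ ($l{\left(F \right)} = \left(F^{2} + \left(-31\right) \frac{1}{148} F\right) + 80 = \left(F^{2} - \frac{31 F}{148}\right) + 80 = 80 + F^{2} - \frac{31 F}{148}$)
$r = - \frac{3267497}{188}$ ($r = 43 \cdot 73 \cdot \frac{1}{188} - 17397 = 43 \cdot \frac{73}{188} - 17397 = \frac{3139}{188} - 17397 = - \frac{3267497}{188} \approx -17380.0$)
$\frac{r - 49696}{\left(-14467\right) \left(-5\right) + l{\left(194 \right)}} = \frac{- \frac{3267497}{188} - 49696}{\left(-14467\right) \left(-5\right) + \left(80 + 194^{2} - \frac{3007}{74}\right)} = - \frac{12610345}{188 \left(72335 + \left(80 + 37636 - \frac{3007}{74}\right)\right)} = - \frac{12610345}{188 \left(72335 + \frac{2787977}{74}\right)} = - \frac{12610345}{188 \cdot \frac{8140767}{74}} = \left(- \frac{12610345}{188}\right) \frac{74}{8140767} = - \frac{466582765}{765232098}$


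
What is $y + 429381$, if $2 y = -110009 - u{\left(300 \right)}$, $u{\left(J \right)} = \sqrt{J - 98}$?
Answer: $\frac{748753}{2} - \frac{\sqrt{202}}{2} \approx 3.7437 \cdot 10^{5}$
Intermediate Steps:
$u{\left(J \right)} = \sqrt{-98 + J}$
$y = - \frac{110009}{2} - \frac{\sqrt{202}}{2}$ ($y = \frac{-110009 - \sqrt{-98 + 300}}{2} = \frac{-110009 - \sqrt{202}}{2} = - \frac{110009}{2} - \frac{\sqrt{202}}{2} \approx -55012.0$)
$y + 429381 = \left(- \frac{110009}{2} - \frac{\sqrt{202}}{2}\right) + 429381 = \frac{748753}{2} - \frac{\sqrt{202}}{2}$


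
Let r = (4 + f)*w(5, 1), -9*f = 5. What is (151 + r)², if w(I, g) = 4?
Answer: 2199289/81 ≈ 27152.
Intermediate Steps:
f = -5/9 (f = -⅑*5 = -5/9 ≈ -0.55556)
r = 124/9 (r = (4 - 5/9)*4 = (31/9)*4 = 124/9 ≈ 13.778)
(151 + r)² = (151 + 124/9)² = (1483/9)² = 2199289/81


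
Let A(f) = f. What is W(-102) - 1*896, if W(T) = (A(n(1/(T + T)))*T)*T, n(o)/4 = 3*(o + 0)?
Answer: -1508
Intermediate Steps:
n(o) = 12*o (n(o) = 4*(3*(o + 0)) = 4*(3*o) = 12*o)
W(T) = 6*T (W(T) = ((12/(T + T))*T)*T = ((12/((2*T)))*T)*T = ((12*(1/(2*T)))*T)*T = ((6/T)*T)*T = 6*T)
W(-102) - 1*896 = 6*(-102) - 1*896 = -612 - 896 = -1508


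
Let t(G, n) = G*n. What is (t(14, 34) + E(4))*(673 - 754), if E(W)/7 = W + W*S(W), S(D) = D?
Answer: -49896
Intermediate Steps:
E(W) = 7*W + 7*W² (E(W) = 7*(W + W*W) = 7*(W + W²) = 7*W + 7*W²)
(t(14, 34) + E(4))*(673 - 754) = (14*34 + 7*4*(1 + 4))*(673 - 754) = (476 + 7*4*5)*(-81) = (476 + 140)*(-81) = 616*(-81) = -49896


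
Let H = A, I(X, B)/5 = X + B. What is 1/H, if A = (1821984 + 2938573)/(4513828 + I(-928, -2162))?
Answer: 4498378/4760557 ≈ 0.94493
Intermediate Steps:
I(X, B) = 5*B + 5*X (I(X, B) = 5*(X + B) = 5*(B + X) = 5*B + 5*X)
A = 4760557/4498378 (A = (1821984 + 2938573)/(4513828 + (5*(-2162) + 5*(-928))) = 4760557/(4513828 + (-10810 - 4640)) = 4760557/(4513828 - 15450) = 4760557/4498378 ≈ 1.0583)
H = 4760557/4498378 ≈ 1.0583
1/H = 1/(4760557/4498378) = 4498378/4760557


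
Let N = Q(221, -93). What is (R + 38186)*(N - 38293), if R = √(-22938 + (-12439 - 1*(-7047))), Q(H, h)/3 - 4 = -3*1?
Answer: -1462141940 - 38290*I*√28330 ≈ -1.4621e+9 - 6.4448e+6*I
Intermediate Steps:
Q(H, h) = 3 (Q(H, h) = 12 + 3*(-3*1) = 12 + 3*(-3) = 12 - 9 = 3)
R = I*√28330 (R = √(-22938 + (-12439 + 7047)) = √(-22938 - 5392) = √(-28330) = I*√28330 ≈ 168.32*I)
N = 3
(R + 38186)*(N - 38293) = (I*√28330 + 38186)*(3 - 38293) = (38186 + I*√28330)*(-38290) = -1462141940 - 38290*I*√28330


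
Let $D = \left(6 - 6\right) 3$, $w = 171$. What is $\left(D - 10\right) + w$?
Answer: $161$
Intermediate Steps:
$D = 0$ ($D = 0 \cdot 3 = 0$)
$\left(D - 10\right) + w = \left(0 - 10\right) + 171 = -10 + 171 = 161$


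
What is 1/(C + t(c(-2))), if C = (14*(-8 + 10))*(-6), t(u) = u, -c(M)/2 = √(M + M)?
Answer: -21/3530 + I/7060 ≈ -0.005949 + 0.00014164*I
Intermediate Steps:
c(M) = -2*√2*√M (c(M) = -2*√(M + M) = -2*√2*√M)
C = -168 (C = (14*2)*(-6) = 28*(-6) = -168)
1/(C + t(c(-2))) = 1/(-168 - 2*√2*√(-2)) = 1/(-168 - 2*√2*I*√2) = 1/(-168 - 4*I) = (-168 + 4*I)/28240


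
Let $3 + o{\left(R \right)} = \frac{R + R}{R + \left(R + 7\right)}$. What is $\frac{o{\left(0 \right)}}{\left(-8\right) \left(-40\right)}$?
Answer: $- \frac{3}{320} \approx -0.009375$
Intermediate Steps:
$o{\left(R \right)} = -3 + \frac{2 R}{7 + 2 R}$ ($o{\left(R \right)} = -3 + \frac{R + R}{R + \left(R + 7\right)} = -3 + \frac{2 R}{R + \left(7 + R\right)} = -3 + \frac{2 R}{7 + 2 R}$)
$\frac{o{\left(0 \right)}}{\left(-8\right) \left(-40\right)} = \frac{\frac{1}{7 + 2 \cdot 0} \left(-21 - 0\right)}{\left(-8\right) \left(-40\right)} = \frac{\frac{1}{7 + 0} \left(-21 + 0\right)}{320} = \frac{1}{7} \left(-21\right) \frac{1}{320} = \left(-3\right) \frac{1}{320} = - \frac{3}{320}$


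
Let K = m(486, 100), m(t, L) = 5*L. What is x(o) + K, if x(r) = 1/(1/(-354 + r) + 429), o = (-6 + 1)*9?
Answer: 85585399/171170 ≈ 500.00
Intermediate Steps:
K = 500 (K = 5*100 = 500)
o = -45 (o = -5*9 = -45)
x(r) = 1/(429 + 1/(-354 + r))
x(o) + K = (-354 - 45)/(-151865 + 429*(-45)) + 500 = -399/(-151865 - 19305) + 500 = -399/(-171170) + 500 = -1/171170*(-399) + 500 = 399/171170 + 500 = 85585399/171170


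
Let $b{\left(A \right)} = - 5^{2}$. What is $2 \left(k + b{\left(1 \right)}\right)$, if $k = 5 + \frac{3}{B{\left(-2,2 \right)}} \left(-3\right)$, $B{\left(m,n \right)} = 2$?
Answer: $-49$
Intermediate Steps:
$b{\left(A \right)} = -25$ ($b{\left(A \right)} = \left(-1\right) 25 = -25$)
$k = \frac{1}{2}$ ($k = 5 + \frac{3}{2} \left(-3\right) = 5 - \frac{9}{2} = \frac{1}{2} \approx 0.5$)
$2 \left(k + b{\left(1 \right)}\right) = 2 \left(\frac{1}{2} - 25\right) = 2 \left(- \frac{49}{2}\right) = -49$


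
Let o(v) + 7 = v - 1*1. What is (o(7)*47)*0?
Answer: 0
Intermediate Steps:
o(v) = -8 + v (o(v) = -7 + (v - 1*1) = -7 + (v - 1) = -7 + (-1 + v) = -8 + v)
(o(7)*47)*0 = ((-8 + 7)*47)*0 = -1*47*0 = -47*0 = 0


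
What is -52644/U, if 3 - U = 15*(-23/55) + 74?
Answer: 144771/178 ≈ 813.32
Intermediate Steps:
U = -712/11 (U = 3 - (15*(-23/55) + 74) = 3 - (-69/11 + 74) = 3 - 1*745/11 = 3 - 745/11 = -712/11 ≈ -64.727)
-52644/U = -52644/(-712/11) = -52644*(-11/712) = 144771/178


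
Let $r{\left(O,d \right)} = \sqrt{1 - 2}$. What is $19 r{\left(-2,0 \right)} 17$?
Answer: $323 i \approx 323.0 i$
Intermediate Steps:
$r{\left(O,d \right)} = i$ ($r{\left(O,d \right)} = \sqrt{-1} = i$)
$19 r{\left(-2,0 \right)} 17 = 19 i 17 = 323 i$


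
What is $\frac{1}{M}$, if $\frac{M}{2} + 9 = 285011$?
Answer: $\frac{1}{570004} \approx 1.7544 \cdot 10^{-6}$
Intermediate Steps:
$M = 570004$ ($M = -18 + 2 \cdot 285011 = -18 + 570022 = 570004$)
$\frac{1}{M} = \frac{1}{570004}$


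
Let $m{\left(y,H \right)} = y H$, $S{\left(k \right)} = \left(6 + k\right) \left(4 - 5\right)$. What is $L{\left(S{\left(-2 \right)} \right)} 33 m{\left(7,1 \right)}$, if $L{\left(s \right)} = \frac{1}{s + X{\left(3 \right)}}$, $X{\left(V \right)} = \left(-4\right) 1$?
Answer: $- \frac{231}{8} \approx -28.875$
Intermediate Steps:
$X{\left(V \right)} = -4$
$S{\left(k \right)} = -6 - k$ ($S{\left(k \right)} = \left(6 + k\right) \left(-1\right) = -6 - k$)
$m{\left(y,H \right)} = H y$
$L{\left(s \right)} = \frac{1}{-4 + s}$ ($L{\left(s \right)} = \frac{1}{s - 4} = \frac{1}{-4 + s}$)
$L{\left(S{\left(-2 \right)} \right)} 33 m{\left(7,1 \right)} = \frac{1}{-4 - 4} \cdot 33 \cdot 1 \cdot 7 = \frac{1}{-4 + \left(-6 + 2\right)} 33 \cdot 7 = \frac{1}{-4 - 4} \cdot 33 \cdot 7 = \frac{1}{-8} \cdot 33 \cdot 7 = \left(- \frac{1}{8}\right) 33 \cdot 7 = \left(- \frac{33}{8}\right) 7 = - \frac{231}{8}$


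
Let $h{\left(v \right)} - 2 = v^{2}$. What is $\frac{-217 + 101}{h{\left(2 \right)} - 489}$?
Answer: $\frac{116}{483} \approx 0.24017$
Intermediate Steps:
$h{\left(v \right)} = 2 + v^{2}$
$\frac{-217 + 101}{h{\left(2 \right)} - 489} = \frac{-217 + 101}{\left(2 + 2^{2}\right) - 489} = - \frac{116}{\left(2 + 4\right) - 489} = - \frac{116}{6 - 489} = - \frac{116}{-483} = \left(-116\right) \left(- \frac{1}{483}\right) = \frac{116}{483}$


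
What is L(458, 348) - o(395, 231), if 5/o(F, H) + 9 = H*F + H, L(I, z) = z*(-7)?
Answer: -222813617/91467 ≈ -2436.0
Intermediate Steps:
L(I, z) = -7*z
o(F, H) = 5/(-9 + H + F*H) (o(F, H) = 5/(-9 + (H*F + H)) = 5/(-9 + (F*H + H)) = 5/(-9 + (H + F*H)) = 5/(-9 + H + F*H))
L(458, 348) - o(395, 231) = -7*348 - 5/(-9 + 231 + 395*231) = -2436 - 5/(-9 + 231 + 91245) = -2436 - 5/91467 = -222813617/91467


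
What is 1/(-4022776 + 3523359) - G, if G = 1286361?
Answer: -642430551538/499417 ≈ -1.2864e+6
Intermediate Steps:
1/(-4022776 + 3523359) - G = 1/(-4022776 + 3523359) - 1*1286361 = 1/(-499417) - 1286361 = -1/499417 - 1286361 = -642430551538/499417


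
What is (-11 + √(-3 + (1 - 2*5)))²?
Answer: 109 - 44*I*√3 ≈ 109.0 - 76.21*I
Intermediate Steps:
(-11 + √(-3 + (1 - 2*5)))² = (-11 + √(-3 + (1 - 10)))² = (-11 + √(-3 - 9))² = (-11 + √(-12))² = (-11 + 2*I*√3)²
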